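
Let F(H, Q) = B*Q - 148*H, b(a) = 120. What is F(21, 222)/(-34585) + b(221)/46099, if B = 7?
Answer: 75788046/1594333915 ≈ 0.047536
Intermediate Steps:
F(H, Q) = -148*H + 7*Q (F(H, Q) = 7*Q - 148*H = -148*H + 7*Q)
F(21, 222)/(-34585) + b(221)/46099 = (-148*21 + 7*222)/(-34585) + 120/46099 = (-3108 + 1554)*(-1/34585) + 120*(1/46099) = -1554*(-1/34585) + 120/46099 = 1554/34585 + 120/46099 = 75788046/1594333915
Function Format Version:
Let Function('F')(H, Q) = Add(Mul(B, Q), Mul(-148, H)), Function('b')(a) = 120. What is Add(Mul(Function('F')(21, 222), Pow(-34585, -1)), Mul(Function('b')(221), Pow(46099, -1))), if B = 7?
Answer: Rational(75788046, 1594333915) ≈ 0.047536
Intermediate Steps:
Function('F')(H, Q) = Add(Mul(-148, H), Mul(7, Q)) (Function('F')(H, Q) = Add(Mul(7, Q), Mul(-148, H)) = Add(Mul(-148, H), Mul(7, Q)))
Add(Mul(Function('F')(21, 222), Pow(-34585, -1)), Mul(Function('b')(221), Pow(46099, -1))) = Add(Mul(Add(Mul(-148, 21), Mul(7, 222)), Pow(-34585, -1)), Mul(120, Pow(46099, -1))) = Add(Mul(Add(-3108, 1554), Rational(-1, 34585)), Mul(120, Rational(1, 46099))) = Add(Mul(-1554, Rational(-1, 34585)), Rational(120, 46099)) = Add(Rational(1554, 34585), Rational(120, 46099)) = Rational(75788046, 1594333915)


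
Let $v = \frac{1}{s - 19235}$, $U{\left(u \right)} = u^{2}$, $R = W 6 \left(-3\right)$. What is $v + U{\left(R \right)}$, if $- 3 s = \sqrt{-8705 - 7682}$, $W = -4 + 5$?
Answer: $\frac{1078882052373}{3329883412} + \frac{3 i \sqrt{16387}}{3329883412} \approx 324.0 + 1.1533 \cdot 10^{-7} i$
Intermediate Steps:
$W = 1$
$s = - \frac{i \sqrt{16387}}{3}$ ($s = - \frac{\sqrt{-8705 - 7682}}{3} = - \frac{\sqrt{-16387}}{3} = - \frac{i \sqrt{16387}}{3} \approx - 42.671 i$)
$R = -18$ ($R = 1 \cdot 6 \left(-3\right) = 1 \left(-18\right) = -18$)
$v = \frac{1}{-19235 - \frac{i \sqrt{16387}}{3}}$ ($v = \frac{1}{- \frac{i \sqrt{16387}}{3} - 19235} = \frac{1}{-19235 - \frac{i \sqrt{16387}}{3}} \approx -5.1988 \cdot 10^{-5} + 1.153 \cdot 10^{-7} i$)
$v + U{\left(R \right)} = \left(- \frac{173115}{3329883412} + \frac{3 i \sqrt{16387}}{3329883412}\right) + \left(-18\right)^{2} = \left(- \frac{173115}{3329883412} + \frac{3 i \sqrt{16387}}{3329883412}\right) + 324 = \frac{1078882052373}{3329883412} + \frac{3 i \sqrt{16387}}{3329883412}$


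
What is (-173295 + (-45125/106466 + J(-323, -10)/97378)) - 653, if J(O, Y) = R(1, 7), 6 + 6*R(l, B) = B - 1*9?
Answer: -2705101375314763/15551169222 ≈ -1.7395e+5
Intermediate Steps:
R(l, B) = -5/2 + B/6 (R(l, B) = -1 + (B - 1*9)/6 = -1 + (B - 9)/6 = -1 + (-9 + B)/6 = -1 + (-3/2 + B/6) = -5/2 + B/6)
J(O, Y) = -4/3 (J(O, Y) = -5/2 + (⅙)*7 = -5/2 + 7/6 = -4/3)
(-173295 + (-45125/106466 + J(-323, -10)/97378)) - 653 = (-173295 + (-45125/106466 - 4/3/97378)) - 653 = (-173295 + (-45125*1/106466 - 4/3*1/97378)) - 653 = (-173295 + (-45125/106466 - 2/146067)) - 653 = (-173295 - 6591486307/15551169222) - 653 = -2694946461812797/15551169222 - 653 = -2705101375314763/15551169222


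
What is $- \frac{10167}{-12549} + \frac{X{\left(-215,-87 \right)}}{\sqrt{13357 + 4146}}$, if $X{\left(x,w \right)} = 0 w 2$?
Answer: $\frac{3389}{4183} \approx 0.81018$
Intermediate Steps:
$X{\left(x,w \right)} = 0$ ($X{\left(x,w \right)} = 0 \cdot 2 = 0$)
$- \frac{10167}{-12549} + \frac{X{\left(-215,-87 \right)}}{\sqrt{13357 + 4146}} = - \frac{10167}{-12549} + \frac{0}{\sqrt{13357 + 4146}} = \left(-10167\right) \left(- \frac{1}{12549}\right) + \frac{0}{\sqrt{17503}} = \frac{3389}{4183} + 0 \frac{\sqrt{17503}}{17503} = \frac{3389}{4183} + 0 = \frac{3389}{4183}$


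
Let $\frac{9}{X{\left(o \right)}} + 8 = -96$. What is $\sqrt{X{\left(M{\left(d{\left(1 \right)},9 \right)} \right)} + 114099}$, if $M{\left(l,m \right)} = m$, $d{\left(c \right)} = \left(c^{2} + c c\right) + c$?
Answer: $\frac{\sqrt{308523462}}{52} \approx 337.79$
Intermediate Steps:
$d{\left(c \right)} = c + 2 c^{2}$ ($d{\left(c \right)} = \left(c^{2} + c^{2}\right) + c = 2 c^{2} + c = c + 2 c^{2}$)
$X{\left(o \right)} = - \frac{9}{104}$ ($X{\left(o \right)} = \frac{9}{-8 - 96} = \frac{9}{-104} = 9 \left(- \frac{1}{104}\right) = - \frac{9}{104}$)
$\sqrt{X{\left(M{\left(d{\left(1 \right)},9 \right)} \right)} + 114099} = \sqrt{- \frac{9}{104} + 114099} = \sqrt{\frac{11866287}{104}} = \frac{\sqrt{308523462}}{52}$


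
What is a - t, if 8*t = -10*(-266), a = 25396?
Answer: 50127/2 ≈ 25064.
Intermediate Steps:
t = 665/2 (t = (-10*(-266))/8 = (1/8)*2660 = 665/2 ≈ 332.50)
a - t = 25396 - 1*665/2 = 25396 - 665/2 = 50127/2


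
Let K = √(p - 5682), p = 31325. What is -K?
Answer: -√25643 ≈ -160.13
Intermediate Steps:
K = √25643 (K = √(31325 - 5682) = √25643 ≈ 160.13)
-K = -√25643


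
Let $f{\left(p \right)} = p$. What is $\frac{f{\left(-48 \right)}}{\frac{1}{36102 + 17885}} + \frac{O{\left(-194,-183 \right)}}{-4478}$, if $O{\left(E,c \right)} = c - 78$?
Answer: $- \frac{11604181467}{4478} \approx -2.5914 \cdot 10^{6}$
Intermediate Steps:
$O{\left(E,c \right)} = -78 + c$ ($O{\left(E,c \right)} = c - 78 = -78 + c$)
$\frac{f{\left(-48 \right)}}{\frac{1}{36102 + 17885}} + \frac{O{\left(-194,-183 \right)}}{-4478} = - \frac{48}{\frac{1}{36102 + 17885}} + \frac{-78 - 183}{-4478} = - \frac{48}{\frac{1}{53987}} - - \frac{261}{4478} = - 48 \frac{1}{\frac{1}{53987}} + \frac{261}{4478} = \left(-48\right) 53987 + \frac{261}{4478} = -2591376 + \frac{261}{4478} = - \frac{11604181467}{4478}$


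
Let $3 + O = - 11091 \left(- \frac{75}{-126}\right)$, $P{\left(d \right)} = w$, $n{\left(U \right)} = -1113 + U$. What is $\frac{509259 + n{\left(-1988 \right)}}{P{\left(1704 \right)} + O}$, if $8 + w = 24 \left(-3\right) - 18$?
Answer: $- \frac{7086212}{93839} \approx -75.515$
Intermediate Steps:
$w = -98$ ($w = -8 + \left(24 \left(-3\right) - 18\right) = -8 - 90 = -98$)
$P{\left(d \right)} = -98$
$O = - \frac{92467}{14}$ ($O = -3 - 11091 \left(- \frac{75}{-126}\right) = -3 - 11091 \left(\left(-75\right) \left(- \frac{1}{126}\right)\right) = -3 - \frac{92425}{14} = - \frac{92467}{14} \approx -6604.8$)
$\frac{509259 + n{\left(-1988 \right)}}{P{\left(1704 \right)} + O} = \frac{509259 - 3101}{-98 - \frac{92467}{14}} = \frac{509259 - 3101}{- \frac{93839}{14}} = 506158 \left(- \frac{14}{93839}\right) = - \frac{7086212}{93839}$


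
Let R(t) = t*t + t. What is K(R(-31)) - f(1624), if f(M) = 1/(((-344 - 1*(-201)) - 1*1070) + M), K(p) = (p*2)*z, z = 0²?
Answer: -1/411 ≈ -0.0024331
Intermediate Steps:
z = 0
R(t) = t + t² (R(t) = t² + t = t + t²)
K(p) = 0 (K(p) = (p*2)*0 = (2*p)*0 = 0)
f(M) = 1/(-1213 + M) (f(M) = 1/(((-344 + 201) - 1070) + M) = 1/((-143 - 1070) + M) = 1/(-1213 + M))
K(R(-31)) - f(1624) = 0 - 1/(-1213 + 1624) = 0 - 1/411 = -1/411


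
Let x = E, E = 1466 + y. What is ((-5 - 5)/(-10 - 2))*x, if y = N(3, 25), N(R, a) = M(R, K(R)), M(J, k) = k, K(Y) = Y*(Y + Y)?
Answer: 3710/3 ≈ 1236.7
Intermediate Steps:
K(Y) = 2*Y² (K(Y) = Y*(2*Y) = 2*Y²)
N(R, a) = 2*R²
y = 18 (y = 2*3² = 2*9 = 18)
E = 1484 (E = 1466 + 18 = 1484)
x = 1484
((-5 - 5)/(-10 - 2))*x = ((-5 - 5)/(-10 - 2))*1484 = -10/(-12)*1484 = -10*(-1/12)*1484 = (⅚)*1484 = 3710/3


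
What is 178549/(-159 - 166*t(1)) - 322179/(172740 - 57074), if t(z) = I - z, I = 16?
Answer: -21505500805/306399234 ≈ -70.188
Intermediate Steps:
t(z) = 16 - z
178549/(-159 - 166*t(1)) - 322179/(172740 - 57074) = 178549/(-159 - 166*(16 - 1*1)) - 322179/(172740 - 57074) = 178549/(-159 - 166*(16 - 1)) - 322179/115666 = 178549/(-159 - 166*15) - 322179*1/115666 = 178549/(-159 - 2490) - 322179/115666 = 178549/(-2649) - 322179/115666 = 178549*(-1/2649) - 322179/115666 = -178549/2649 - 322179/115666 = -21505500805/306399234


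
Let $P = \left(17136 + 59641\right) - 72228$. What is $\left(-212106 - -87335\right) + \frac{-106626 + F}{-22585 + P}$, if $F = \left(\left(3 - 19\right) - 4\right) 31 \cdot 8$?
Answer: $- \frac{1125129085}{9018} \approx -1.2476 \cdot 10^{5}$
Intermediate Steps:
$P = 4549$ ($P = 76777 - 72228 = 4549$)
$F = -4960$ ($F = \left(-16 - 4\right) 31 \cdot 8 = \left(-20\right) 31 \cdot 8 = \left(-620\right) 8 = -4960$)
$\left(-212106 - -87335\right) + \frac{-106626 + F}{-22585 + P} = \left(-212106 - -87335\right) + \frac{-106626 - 4960}{-22585 + 4549} = \left(-212106 + 87335\right) - \frac{111586}{-18036} = -124771 - - \frac{55793}{9018} = -124771 + \frac{55793}{9018} = - \frac{1125129085}{9018}$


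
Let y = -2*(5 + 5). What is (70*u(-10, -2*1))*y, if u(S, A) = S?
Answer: 14000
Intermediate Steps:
y = -20 (y = -2*10 = -20)
(70*u(-10, -2*1))*y = (70*(-10))*(-20) = -700*(-20) = 14000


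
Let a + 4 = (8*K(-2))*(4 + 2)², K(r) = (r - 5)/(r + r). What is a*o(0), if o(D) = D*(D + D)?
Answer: 0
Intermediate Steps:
K(r) = (-5 + r)/(2*r) (K(r) = (-5 + r)/((2*r)) = (-5 + r)*(1/(2*r)) = (-5 + r)/(2*r))
a = 500 (a = -4 + (8*((½)*(-5 - 2)/(-2)))*(4 + 2)² = -4 + (8*((½)*(-½)*(-7)))*6² = -4 + (8*(7/4))*36 = -4 + 14*36 = -4 + 504 = 500)
o(D) = 2*D² (o(D) = D*(2*D) = 2*D²)
a*o(0) = 500*(2*0²) = 500*(2*0) = 500*0 = 0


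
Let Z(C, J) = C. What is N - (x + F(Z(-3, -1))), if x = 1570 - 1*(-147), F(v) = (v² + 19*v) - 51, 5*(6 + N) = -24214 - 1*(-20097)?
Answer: -12237/5 ≈ -2447.4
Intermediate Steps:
N = -4147/5 (N = -6 + (-24214 - 1*(-20097))/5 = -6 + (-24214 + 20097)/5 = -6 + (⅕)*(-4117) = -6 - 4117/5 = -4147/5 ≈ -829.40)
F(v) = -51 + v² + 19*v
x = 1717 (x = 1570 + 147 = 1717)
N - (x + F(Z(-3, -1))) = -4147/5 - (1717 + (-51 + (-3)² + 19*(-3))) = -4147/5 - (1717 + (-51 + 9 - 57)) = -4147/5 - (1717 - 99) = -4147/5 - 1*1618 = -4147/5 - 1618 = -12237/5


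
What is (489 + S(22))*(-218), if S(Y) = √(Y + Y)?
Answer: -106602 - 436*√11 ≈ -1.0805e+5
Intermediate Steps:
S(Y) = √2*√Y (S(Y) = √(2*Y) = √2*√Y)
(489 + S(22))*(-218) = (489 + √2*√22)*(-218) = (489 + 2*√11)*(-218) = -106602 - 436*√11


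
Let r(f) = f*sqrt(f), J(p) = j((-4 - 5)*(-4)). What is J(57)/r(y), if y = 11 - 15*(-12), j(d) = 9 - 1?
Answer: 8*sqrt(191)/36481 ≈ 0.0030307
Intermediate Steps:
j(d) = 8
J(p) = 8
y = 191 (y = 11 + 180 = 191)
r(f) = f**(3/2)
J(57)/r(y) = 8/(191**(3/2)) = 8/((191*sqrt(191))) = 8*(sqrt(191)/36481) = 8*sqrt(191)/36481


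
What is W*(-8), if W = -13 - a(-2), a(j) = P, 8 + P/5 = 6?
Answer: 24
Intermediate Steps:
P = -10 (P = -40 + 5*6 = -40 + 30 = -10)
a(j) = -10
W = -3 (W = -13 - 1*(-10) = -13 + 10 = -3)
W*(-8) = -3*(-8) = 24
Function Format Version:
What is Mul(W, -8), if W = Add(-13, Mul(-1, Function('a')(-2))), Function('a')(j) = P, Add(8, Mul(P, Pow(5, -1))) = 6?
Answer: 24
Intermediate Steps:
P = -10 (P = Add(-40, Mul(5, 6)) = Add(-40, 30) = -10)
Function('a')(j) = -10
W = -3 (W = Add(-13, Mul(-1, -10)) = Add(-13, 10) = -3)
Mul(W, -8) = Mul(-3, -8) = 24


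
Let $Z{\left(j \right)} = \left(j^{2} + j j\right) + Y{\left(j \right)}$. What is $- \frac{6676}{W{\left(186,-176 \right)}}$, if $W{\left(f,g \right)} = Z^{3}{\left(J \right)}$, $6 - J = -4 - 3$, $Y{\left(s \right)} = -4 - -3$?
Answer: $- \frac{6676}{38272753} \approx -0.00017443$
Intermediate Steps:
$Y{\left(s \right)} = -1$ ($Y{\left(s \right)} = -4 + 3 = -1$)
$J = 13$ ($J = 6 - \left(-4 - 3\right) = 6 - -7 = 6 + 7 = 13$)
$Z{\left(j \right)} = -1 + 2 j^{2}$ ($Z{\left(j \right)} = \left(j^{2} + j j\right) - 1 = \left(j^{2} + j^{2}\right) - 1 = 2 j^{2} - 1 = -1 + 2 j^{2}$)
$W{\left(f,g \right)} = 38272753$ ($W{\left(f,g \right)} = \left(-1 + 2 \cdot 13^{2}\right)^{3} = \left(-1 + 2 \cdot 169\right)^{3} = \left(-1 + 338\right)^{3} = 337^{3} = 38272753$)
$- \frac{6676}{W{\left(186,-176 \right)}} = - \frac{6676}{38272753}$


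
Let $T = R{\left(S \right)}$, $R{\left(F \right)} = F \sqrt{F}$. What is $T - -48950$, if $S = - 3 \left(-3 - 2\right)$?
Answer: $48950 + 15 \sqrt{15} \approx 49008.0$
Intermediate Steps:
$S = 15$ ($S = \left(-3\right) \left(-5\right) = 15$)
$R{\left(F \right)} = F^{\frac{3}{2}}$
$T = 15 \sqrt{15}$ ($T = 15^{\frac{3}{2}} = 15 \sqrt{15} \approx 58.095$)
$T - -48950 = 15 \sqrt{15} - -48950 = 15 \sqrt{15} + 48950 = 48950 + 15 \sqrt{15}$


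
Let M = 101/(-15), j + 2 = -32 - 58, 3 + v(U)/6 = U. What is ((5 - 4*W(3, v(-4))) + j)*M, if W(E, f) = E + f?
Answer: -2323/5 ≈ -464.60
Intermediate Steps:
v(U) = -18 + 6*U
j = -92 (j = -2 + (-32 - 58) = -2 - 90 = -92)
M = -101/15 (M = 101*(-1/15) = -101/15 ≈ -6.7333)
((5 - 4*W(3, v(-4))) + j)*M = ((5 - 4*(3 + (-18 + 6*(-4)))) - 92)*(-101/15) = ((5 - 4*(3 + (-18 - 24))) - 92)*(-101/15) = ((5 - 4*(3 - 42)) - 92)*(-101/15) = ((5 - 4*(-39)) - 92)*(-101/15) = ((5 + 156) - 92)*(-101/15) = (161 - 92)*(-101/15) = 69*(-101/15) = -2323/5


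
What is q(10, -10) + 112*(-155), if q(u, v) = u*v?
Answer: -17460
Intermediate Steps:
q(10, -10) + 112*(-155) = 10*(-10) + 112*(-155) = -100 - 17360 = -17460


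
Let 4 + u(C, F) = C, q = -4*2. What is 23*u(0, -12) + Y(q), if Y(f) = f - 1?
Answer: -101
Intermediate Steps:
q = -8
u(C, F) = -4 + C
Y(f) = -1 + f
23*u(0, -12) + Y(q) = 23*(-4 + 0) + (-1 - 8) = 23*(-4) - 9 = -92 - 9 = -101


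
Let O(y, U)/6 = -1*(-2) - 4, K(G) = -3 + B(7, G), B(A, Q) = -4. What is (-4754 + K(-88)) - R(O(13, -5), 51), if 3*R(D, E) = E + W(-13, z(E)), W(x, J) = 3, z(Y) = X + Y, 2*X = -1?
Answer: -4779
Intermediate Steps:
X = -½ (X = (½)*(-1) = -½ ≈ -0.50000)
z(Y) = -½ + Y
K(G) = -7 (K(G) = -3 - 4 = -7)
O(y, U) = -12 (O(y, U) = 6*(-1*(-2) - 4) = 6*(2 - 4) = 6*(-2) = -12)
R(D, E) = 1 + E/3 (R(D, E) = (E + 3)/3 = (3 + E)/3 = 1 + E/3)
(-4754 + K(-88)) - R(O(13, -5), 51) = (-4754 - 7) - (1 + (⅓)*51) = -4761 - (1 + 17) = -4761 - 1*18 = -4761 - 18 = -4779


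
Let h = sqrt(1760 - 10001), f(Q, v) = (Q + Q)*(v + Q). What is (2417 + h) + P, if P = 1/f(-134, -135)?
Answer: 174246365/72092 + I*sqrt(8241) ≈ 2417.0 + 90.78*I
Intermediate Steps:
f(Q, v) = 2*Q*(Q + v) (f(Q, v) = (2*Q)*(Q + v) = 2*Q*(Q + v))
P = 1/72092 (P = 1/(2*(-134)*(-134 - 135)) = 1/(2*(-134)*(-269)) = 1/72092 ≈ 1.3871e-5)
h = I*sqrt(8241) (h = sqrt(-8241) = I*sqrt(8241) ≈ 90.78*I)
(2417 + h) + P = (2417 + I*sqrt(8241)) + 1/72092 = 174246365/72092 + I*sqrt(8241)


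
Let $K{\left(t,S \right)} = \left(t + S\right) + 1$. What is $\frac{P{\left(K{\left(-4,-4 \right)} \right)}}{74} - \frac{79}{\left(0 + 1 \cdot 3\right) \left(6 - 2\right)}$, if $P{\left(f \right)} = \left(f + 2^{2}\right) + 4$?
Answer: $- \frac{2917}{444} \approx -6.5698$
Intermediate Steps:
$K{\left(t,S \right)} = 1 + S + t$ ($K{\left(t,S \right)} = \left(S + t\right) + 1 = 1 + S + t$)
$P{\left(f \right)} = 8 + f$ ($P{\left(f \right)} = \left(f + 4\right) + 4 = \left(4 + f\right) + 4 = 8 + f$)
$\frac{P{\left(K{\left(-4,-4 \right)} \right)}}{74} - \frac{79}{\left(0 + 1 \cdot 3\right) \left(6 - 2\right)} = \frac{8 - 7}{74} - \frac{79}{\left(0 + 1 \cdot 3\right) \left(6 - 2\right)} = \left(8 - 7\right) \frac{1}{74} - \frac{79}{\left(0 + 3\right) 4} = 1 \cdot \frac{1}{74} - \frac{79}{3 \cdot 4} = \frac{1}{74} - \frac{79}{12} = - \frac{2917}{444}$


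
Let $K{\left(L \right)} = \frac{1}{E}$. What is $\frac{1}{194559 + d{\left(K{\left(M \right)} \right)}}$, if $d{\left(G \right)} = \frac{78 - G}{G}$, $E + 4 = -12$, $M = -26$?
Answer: $\frac{1}{193310} \approx 5.173 \cdot 10^{-6}$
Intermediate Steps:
$E = -16$ ($E = -4 - 12 = -16$)
$K{\left(L \right)} = - \frac{1}{16}$ ($K{\left(L \right)} = \frac{1}{-16} = - \frac{1}{16}$)
$d{\left(G \right)} = \frac{78 - G}{G}$
$\frac{1}{194559 + d{\left(K{\left(M \right)} \right)}} = \frac{1}{194559 + \frac{78 - - \frac{1}{16}}{- \frac{1}{16}}} = \frac{1}{194559 - 16 \left(78 + \frac{1}{16}\right)} = \frac{1}{194559 - 1249} = \frac{1}{193310}$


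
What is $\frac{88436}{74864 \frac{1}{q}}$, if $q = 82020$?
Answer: $\frac{453345045}{4679} \approx 96889.0$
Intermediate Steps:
$\frac{88436}{74864 \frac{1}{q}} = \frac{88436}{74864 \cdot \frac{1}{82020}} = \frac{88436}{\frac{18716}{20505}} = 88436 \cdot \frac{20505}{18716} = \frac{453345045}{4679}$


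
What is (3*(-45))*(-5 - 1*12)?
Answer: 2295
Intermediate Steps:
(3*(-45))*(-5 - 1*12) = -135*(-5 - 12) = -135*(-17) = 2295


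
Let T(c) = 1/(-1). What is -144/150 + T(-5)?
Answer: -49/25 ≈ -1.9600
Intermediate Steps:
T(c) = -1
-144/150 + T(-5) = -144/150 - 1 = (1/150)*(-144) - 1 = -24/25 - 1 = -49/25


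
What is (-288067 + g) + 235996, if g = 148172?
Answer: 96101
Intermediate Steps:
(-288067 + g) + 235996 = (-288067 + 148172) + 235996 = -139895 + 235996 = 96101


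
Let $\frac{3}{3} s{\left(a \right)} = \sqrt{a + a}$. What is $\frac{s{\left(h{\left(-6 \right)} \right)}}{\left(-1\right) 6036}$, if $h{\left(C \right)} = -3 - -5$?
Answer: $- \frac{1}{3018} \approx -0.00033135$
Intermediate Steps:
$h{\left(C \right)} = 2$ ($h{\left(C \right)} = -3 + 5 = 2$)
$s{\left(a \right)} = \sqrt{2} \sqrt{a}$ ($s{\left(a \right)} = \sqrt{a + a} = \sqrt{2 a} = \sqrt{2} \sqrt{a}$)
$\frac{s{\left(h{\left(-6 \right)} \right)}}{\left(-1\right) 6036} = \frac{\sqrt{2} \sqrt{2}}{\left(-1\right) 6036} = \frac{2}{-6036} = 2 \left(- \frac{1}{6036}\right) = - \frac{1}{3018}$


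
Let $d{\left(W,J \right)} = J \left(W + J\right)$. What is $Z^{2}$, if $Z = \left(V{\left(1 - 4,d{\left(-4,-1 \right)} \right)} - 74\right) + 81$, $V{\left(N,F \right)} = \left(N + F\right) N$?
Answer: $1$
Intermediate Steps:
$d{\left(W,J \right)} = J \left(J + W\right)$
$V{\left(N,F \right)} = N \left(F + N\right)$ ($V{\left(N,F \right)} = \left(F + N\right) N = N \left(F + N\right)$)
$Z = 1$ ($Z = \left(\left(1 - 4\right) \left(- (-1 - 4) + \left(1 - 4\right)\right) - 74\right) + 81 = \left(\left(1 - 4\right) \left(\left(-1\right) \left(-5\right) + \left(1 - 4\right)\right) - 74\right) + 81 = \left(- 3 \left(5 - 3\right) - 74\right) + 81 = \left(\left(-3\right) 2 - 74\right) + 81 = \left(-6 - 74\right) + 81 = -80 + 81 = 1$)
$Z^{2} = 1^{2} = 1$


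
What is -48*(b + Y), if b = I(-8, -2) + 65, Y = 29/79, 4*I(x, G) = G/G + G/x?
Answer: -249057/79 ≈ -3152.6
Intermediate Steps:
I(x, G) = ¼ + G/(4*x) (I(x, G) = (G/G + G/x)/4 = (1 + G/x)/4 = ¼ + G/(4*x))
Y = 29/79 (Y = 29*(1/79) = 29/79 ≈ 0.36709)
b = 1045/16 (b = (¼)*(-2 - 8)/(-8) + 65 = (¼)*(-⅛)*(-10) + 65 = 5/16 + 65 = 1045/16 ≈ 65.313)
-48*(b + Y) = -48*(1045/16 + 29/79) = -48*83019/1264 = -249057/79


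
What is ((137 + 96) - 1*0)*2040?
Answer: 475320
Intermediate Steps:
((137 + 96) - 1*0)*2040 = (233 + 0)*2040 = 233*2040 = 475320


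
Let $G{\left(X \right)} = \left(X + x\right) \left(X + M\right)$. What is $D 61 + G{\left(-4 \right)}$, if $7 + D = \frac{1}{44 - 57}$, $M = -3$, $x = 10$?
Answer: $- \frac{6158}{13} \approx -473.69$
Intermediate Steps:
$D = - \frac{92}{13}$ ($D = -7 + \frac{1}{44 - 57} = -7 + \frac{1}{-13} = -7 - \frac{1}{13} = - \frac{92}{13} \approx -7.0769$)
$G{\left(X \right)} = \left(-3 + X\right) \left(10 + X\right)$ ($G{\left(X \right)} = \left(X + 10\right) \left(X - 3\right) = \left(10 + X\right) \left(-3 + X\right) = \left(-3 + X\right) \left(10 + X\right)$)
$D 61 + G{\left(-4 \right)} = \left(- \frac{92}{13}\right) 61 + \left(-30 + \left(-4\right)^{2} + 7 \left(-4\right)\right) = - \frac{5612}{13} - 42 = - \frac{6158}{13}$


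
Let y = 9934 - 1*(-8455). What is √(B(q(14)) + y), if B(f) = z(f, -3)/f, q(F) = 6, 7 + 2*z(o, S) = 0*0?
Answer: √661983/6 ≈ 135.60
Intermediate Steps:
z(o, S) = -7/2 (z(o, S) = -7/2 + (0*0)/2 = -7/2 + (½)*0 = -7/2 + 0 = -7/2)
B(f) = -7/(2*f)
y = 18389 (y = 9934 + 8455 = 18389)
√(B(q(14)) + y) = √(-7/2/6 + 18389) = √(-7/2*⅙ + 18389) = √(-7/12 + 18389) = √(220661/12) = √661983/6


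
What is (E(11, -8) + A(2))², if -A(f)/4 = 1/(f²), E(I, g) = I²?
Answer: 14400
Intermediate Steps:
A(f) = -4/f²
(E(11, -8) + A(2))² = (11² - 4/2²)² = (121 - 4*¼)² = (121 - 1)² = 120² = 14400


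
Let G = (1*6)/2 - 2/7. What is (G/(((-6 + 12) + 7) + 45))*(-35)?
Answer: -95/58 ≈ -1.6379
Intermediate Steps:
G = 19/7 (G = 6*(½) - 2*⅐ = 3 - 2/7 = 19/7 ≈ 2.7143)
(G/(((-6 + 12) + 7) + 45))*(-35) = ((19/7)/(((-6 + 12) + 7) + 45))*(-35) = ((19/7)/((6 + 7) + 45))*(-35) = ((19/7)/(13 + 45))*(-35) = ((19/7)/58)*(-35) = ((1/58)*(19/7))*(-35) = (19/406)*(-35) = -95/58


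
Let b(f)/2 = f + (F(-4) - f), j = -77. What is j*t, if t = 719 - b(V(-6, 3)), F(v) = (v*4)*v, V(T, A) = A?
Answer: -45507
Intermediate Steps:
F(v) = 4*v² (F(v) = (4*v)*v = 4*v²)
b(f) = 128 (b(f) = 2*(f + (4*(-4)² - f)) = 2*(f + (4*16 - f)) = 2*(f + (64 - f)) = 2*64 = 128)
t = 591 (t = 719 - 1*128 = 719 - 128 = 591)
j*t = -77*591 = -45507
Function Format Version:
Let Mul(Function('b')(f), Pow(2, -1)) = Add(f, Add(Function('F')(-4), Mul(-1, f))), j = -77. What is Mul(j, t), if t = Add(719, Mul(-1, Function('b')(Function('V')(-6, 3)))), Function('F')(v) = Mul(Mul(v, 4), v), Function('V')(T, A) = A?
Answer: -45507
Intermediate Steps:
Function('F')(v) = Mul(4, Pow(v, 2)) (Function('F')(v) = Mul(Mul(4, v), v) = Mul(4, Pow(v, 2)))
Function('b')(f) = 128 (Function('b')(f) = Mul(2, Add(f, Add(Mul(4, Pow(-4, 2)), Mul(-1, f)))) = Mul(2, Add(f, Add(Mul(4, 16), Mul(-1, f)))) = Mul(2, Add(f, Add(64, Mul(-1, f)))) = Mul(2, 64) = 128)
t = 591 (t = Add(719, Mul(-1, 128)) = Add(719, -128) = 591)
Mul(j, t) = Mul(-77, 591) = -45507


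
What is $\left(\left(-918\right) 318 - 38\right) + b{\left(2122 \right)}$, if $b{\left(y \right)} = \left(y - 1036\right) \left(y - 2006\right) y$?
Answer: $267029110$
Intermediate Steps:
$b{\left(y \right)} = y \left(-2006 + y\right) \left(-1036 + y\right)$ ($b{\left(y \right)} = \left(-1036 + y\right) \left(-2006 + y\right) y = \left(-2006 + y\right) \left(-1036 + y\right) y = y \left(-2006 + y\right) \left(-1036 + y\right)$)
$\left(\left(-918\right) 318 - 38\right) + b{\left(2122 \right)} = \left(\left(-918\right) 318 - 38\right) + 2122 \left(2078216 + 2122^{2} - 6455124\right) = \left(-291924 - 38\right) + 2122 \left(2078216 + 4502884 - 6455124\right) = -291962 + 2122 \cdot 125976 = -291962 + 267321072 = 267029110$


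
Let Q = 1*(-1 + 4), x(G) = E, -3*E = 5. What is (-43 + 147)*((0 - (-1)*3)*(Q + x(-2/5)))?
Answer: 416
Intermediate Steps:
E = -5/3 (E = -⅓*5 = -5/3 ≈ -1.6667)
x(G) = -5/3
Q = 3 (Q = 1*3 = 3)
(-43 + 147)*((0 - (-1)*3)*(Q + x(-2/5))) = (-43 + 147)*((0 - (-1)*3)*(3 - 5/3)) = 104*((0 - 1*(-3))*(4/3)) = 104*((0 + 3)*(4/3)) = 104*(3*(4/3)) = 104*4 = 416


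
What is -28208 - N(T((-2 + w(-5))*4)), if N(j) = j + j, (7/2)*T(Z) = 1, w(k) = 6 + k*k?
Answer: -197460/7 ≈ -28209.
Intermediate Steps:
w(k) = 6 + k²
T(Z) = 2/7 (T(Z) = (2/7)*1 = 2/7)
N(j) = 2*j
-28208 - N(T((-2 + w(-5))*4)) = -28208 - 2*2/7 = -28208 - 1*4/7 = -28208 - 4/7 = -197460/7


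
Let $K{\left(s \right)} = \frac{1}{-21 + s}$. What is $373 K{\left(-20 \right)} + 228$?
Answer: $\frac{8975}{41} \approx 218.9$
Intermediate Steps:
$373 K{\left(-20 \right)} + 228 = \frac{373}{-21 - 20} + 228 = \frac{373}{-41} + 228 = 373 \left(- \frac{1}{41}\right) + 228 = - \frac{373}{41} + 228 = \frac{8975}{41}$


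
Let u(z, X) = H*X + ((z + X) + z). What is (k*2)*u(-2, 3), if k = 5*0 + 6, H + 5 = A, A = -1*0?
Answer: -192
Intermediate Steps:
A = 0
H = -5 (H = -5 + 0 = -5)
u(z, X) = -4*X + 2*z (u(z, X) = -5*X + ((z + X) + z) = -5*X + ((X + z) + z) = -5*X + (X + 2*z) = -4*X + 2*z)
k = 6 (k = 0 + 6 = 6)
(k*2)*u(-2, 3) = (6*2)*(-4*3 + 2*(-2)) = 12*(-12 - 4) = 12*(-16) = -192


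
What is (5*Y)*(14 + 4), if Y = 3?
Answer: 270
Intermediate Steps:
(5*Y)*(14 + 4) = (5*3)*(14 + 4) = 15*18 = 270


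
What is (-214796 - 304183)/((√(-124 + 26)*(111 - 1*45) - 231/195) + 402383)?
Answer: -441148541951715/342038154107462 + 506510529525*I*√2/342038154107462 ≈ -1.2898 + 0.0020943*I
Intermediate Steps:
(-214796 - 304183)/((√(-124 + 26)*(111 - 1*45) - 231/195) + 402383) = -518979/((√(-98)*(111 - 45) - 231*1/195) + 402383) = -518979/(((7*I*√2)*66 - 77/65) + 402383) = -518979/((462*I*√2 - 77/65) + 402383) = -518979/((-77/65 + 462*I*√2) + 402383) = -518979/(26154818/65 + 462*I*√2)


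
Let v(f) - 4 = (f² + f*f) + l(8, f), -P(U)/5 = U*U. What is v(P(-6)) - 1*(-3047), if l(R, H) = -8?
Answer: 67843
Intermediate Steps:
P(U) = -5*U² (P(U) = -5*U*U = -5*U²)
v(f) = -4 + 2*f² (v(f) = 4 + ((f² + f*f) - 8) = 4 + ((f² + f²) - 8) = 4 + (2*f² - 8) = 4 + (-8 + 2*f²) = -4 + 2*f²)
v(P(-6)) - 1*(-3047) = (-4 + 2*(-5*(-6)²)²) - 1*(-3047) = (-4 + 2*(-5*36)²) + 3047 = (-4 + 2*(-180)²) + 3047 = (-4 + 2*32400) + 3047 = (-4 + 64800) + 3047 = 64796 + 3047 = 67843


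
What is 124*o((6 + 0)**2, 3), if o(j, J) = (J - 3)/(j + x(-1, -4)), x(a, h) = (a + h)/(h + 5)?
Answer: 0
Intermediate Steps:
x(a, h) = (a + h)/(5 + h)
o(j, J) = (-3 + J)/(-5 + j) (o(j, J) = (J - 3)/(j + (-1 - 4)/(5 - 4)) = (-3 + J)/(j - 5/1) = (-3 + J)/(j + 1*(-5)) = (-3 + J)/(j - 5) = (-3 + J)/(-5 + j))
124*o((6 + 0)**2, 3) = 124*((-3 + 3)/(-5 + (6 + 0)**2)) = 124*(0/(-5 + 6**2)) = 124*(0/(-5 + 36)) = 124*(0/31) = 124*((1/31)*0) = 124*0 = 0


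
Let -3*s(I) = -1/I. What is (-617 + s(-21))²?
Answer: 1511032384/3969 ≈ 3.8071e+5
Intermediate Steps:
s(I) = 1/(3*I) (s(I) = -(-1)/(3*I) = 1/(3*I))
(-617 + s(-21))² = (-617 + (⅓)/(-21))² = (-617 + (⅓)*(-1/21))² = (-617 - 1/63)² = (-38872/63)² = 1511032384/3969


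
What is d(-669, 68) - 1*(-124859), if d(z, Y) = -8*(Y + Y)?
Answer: 123771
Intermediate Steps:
d(z, Y) = -16*Y
d(-669, 68) - 1*(-124859) = -16*68 - 1*(-124859) = -1088 + 124859 = 123771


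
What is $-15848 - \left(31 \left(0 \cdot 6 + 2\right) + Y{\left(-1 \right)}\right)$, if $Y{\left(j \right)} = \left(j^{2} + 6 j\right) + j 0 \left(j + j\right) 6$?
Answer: $-15905$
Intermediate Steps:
$Y{\left(j \right)} = j^{2} + 6 j$ ($Y{\left(j \right)} = \left(j^{2} + 6 j\right) + j 0 \cdot 2 j 6 = \left(j^{2} + 6 j\right) + j 0 \cdot 6 = \left(j^{2} + 6 j\right) + 0 \cdot 6 = \left(j^{2} + 6 j\right) + 0 = j^{2} + 6 j$)
$-15848 - \left(31 \left(0 \cdot 6 + 2\right) + Y{\left(-1 \right)}\right) = -15848 - \left(31 \left(0 \cdot 6 + 2\right) - \left(6 - 1\right)\right) = -15848 - \left(31 \left(0 + 2\right) - 5\right) = -15848 - \left(31 \cdot 2 - 5\right) = -15848 - \left(62 - 5\right) = -15848 - 57 = -15905$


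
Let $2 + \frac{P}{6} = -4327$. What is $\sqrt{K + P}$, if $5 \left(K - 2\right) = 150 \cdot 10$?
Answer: $2 i \sqrt{6418} \approx 160.22 i$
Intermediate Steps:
$P = -25974$ ($P = -12 + 6 \left(-4327\right) = -12 - 25962 = -25974$)
$K = 302$ ($K = 2 + \frac{150 \cdot 10}{5} = 2 + \frac{1}{5} \cdot 1500 = 2 + 300 = 302$)
$\sqrt{K + P} = \sqrt{302 - 25974} = \sqrt{-25672} = 2 i \sqrt{6418}$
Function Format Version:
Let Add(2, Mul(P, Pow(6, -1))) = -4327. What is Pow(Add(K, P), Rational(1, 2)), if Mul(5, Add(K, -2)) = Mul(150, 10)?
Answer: Mul(2, I, Pow(6418, Rational(1, 2))) ≈ Mul(160.22, I)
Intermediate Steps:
P = -25974 (P = Add(-12, Mul(6, -4327)) = Add(-12, -25962) = -25974)
K = 302 (K = Add(2, Mul(Rational(1, 5), Mul(150, 10))) = Add(2, Mul(Rational(1, 5), 1500)) = Add(2, 300) = 302)
Pow(Add(K, P), Rational(1, 2)) = Pow(Add(302, -25974), Rational(1, 2)) = Pow(-25672, Rational(1, 2)) = Mul(2, I, Pow(6418, Rational(1, 2)))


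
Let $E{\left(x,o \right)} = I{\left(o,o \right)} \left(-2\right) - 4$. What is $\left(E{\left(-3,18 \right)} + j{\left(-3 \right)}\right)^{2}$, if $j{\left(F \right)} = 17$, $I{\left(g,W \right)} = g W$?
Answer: $403225$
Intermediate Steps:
$I{\left(g,W \right)} = W g$
$E{\left(x,o \right)} = -4 - 2 o^{2}$ ($E{\left(x,o \right)} = o o \left(-2\right) - 4 = o^{2} \left(-2\right) - 4 = - 2 o^{2} - 4 = -4 - 2 o^{2}$)
$\left(E{\left(-3,18 \right)} + j{\left(-3 \right)}\right)^{2} = \left(\left(-4 - 2 \cdot 18^{2}\right) + 17\right)^{2} = \left(\left(-4 - 648\right) + 17\right)^{2} = \left(-652 + 17\right)^{2} = \left(-635\right)^{2} = 403225$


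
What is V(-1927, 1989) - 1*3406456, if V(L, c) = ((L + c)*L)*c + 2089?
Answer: -241038153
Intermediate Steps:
V(L, c) = 2089 + L*c*(L + c) (V(L, c) = (L*(L + c))*c + 2089 = L*c*(L + c) + 2089 = 2089 + L*c*(L + c))
V(-1927, 1989) - 1*3406456 = (2089 - 1927*1989² + 1989*(-1927)²) - 1*3406456 = (2089 - 1927*3956121 + 1989*3713329) - 3406456 = (2089 - 7623445167 + 7385811381) - 3406456 = -237631697 - 3406456 = -241038153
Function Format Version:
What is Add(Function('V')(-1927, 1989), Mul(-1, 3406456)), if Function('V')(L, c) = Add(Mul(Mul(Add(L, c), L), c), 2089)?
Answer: -241038153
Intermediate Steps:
Function('V')(L, c) = Add(2089, Mul(L, c, Add(L, c))) (Function('V')(L, c) = Add(Mul(Mul(L, Add(L, c)), c), 2089) = Add(Mul(L, c, Add(L, c)), 2089) = Add(2089, Mul(L, c, Add(L, c))))
Add(Function('V')(-1927, 1989), Mul(-1, 3406456)) = Add(Add(2089, Mul(-1927, Pow(1989, 2)), Mul(1989, Pow(-1927, 2))), Mul(-1, 3406456)) = Add(Add(2089, Mul(-1927, 3956121), Mul(1989, 3713329)), -3406456) = Add(Add(2089, -7623445167, 7385811381), -3406456) = Add(-237631697, -3406456) = -241038153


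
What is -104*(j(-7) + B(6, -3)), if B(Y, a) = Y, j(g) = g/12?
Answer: -1690/3 ≈ -563.33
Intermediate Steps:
j(g) = g/12 (j(g) = g*(1/12) = g/12)
-104*(j(-7) + B(6, -3)) = -104*((1/12)*(-7) + 6) = -104*(-7/12 + 6) = -104*65/12 = -1690/3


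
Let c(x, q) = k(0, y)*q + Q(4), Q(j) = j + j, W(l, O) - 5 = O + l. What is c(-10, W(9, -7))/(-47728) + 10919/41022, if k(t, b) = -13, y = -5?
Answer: 262273429/978949008 ≈ 0.26791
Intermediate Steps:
W(l, O) = 5 + O + l (W(l, O) = 5 + (O + l) = 5 + O + l)
Q(j) = 2*j
c(x, q) = 8 - 13*q (c(x, q) = -13*q + 2*4 = -13*q + 8 = 8 - 13*q)
c(-10, W(9, -7))/(-47728) + 10919/41022 = (8 - 13*(5 - 7 + 9))/(-47728) + 10919/41022 = (8 - 13*7)*(-1/47728) + 10919*(1/41022) = (8 - 91)*(-1/47728) + 10919/41022 = -83*(-1/47728) + 10919/41022 = 83/47728 + 10919/41022 = 262273429/978949008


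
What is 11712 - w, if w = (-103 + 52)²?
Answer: 9111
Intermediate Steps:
w = 2601 (w = (-51)² = 2601)
11712 - w = 11712 - 1*2601 = 11712 - 2601 = 9111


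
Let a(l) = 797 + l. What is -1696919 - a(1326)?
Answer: -1699042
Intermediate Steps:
-1696919 - a(1326) = -1696919 - (797 + 1326) = -1696919 - 1*2123 = -1696919 - 2123 = -1699042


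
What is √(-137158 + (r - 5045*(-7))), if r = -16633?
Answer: 6*I*√3291 ≈ 344.2*I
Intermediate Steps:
√(-137158 + (r - 5045*(-7))) = √(-137158 + (-16633 - 5045*(-7))) = √(-137158 + (-16633 - 1*(-35315))) = √(-137158 + (-16633 + 35315)) = √(-137158 + 18682) = √(-118476) = 6*I*√3291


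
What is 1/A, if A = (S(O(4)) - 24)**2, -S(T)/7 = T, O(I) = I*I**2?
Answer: 1/222784 ≈ 4.4887e-6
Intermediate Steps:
O(I) = I**3
S(T) = -7*T
A = 222784 (A = (-7*4**3 - 24)**2 = (-7*64 - 24)**2 = (-448 - 24)**2 = (-472)**2 = 222784)
1/A = 1/222784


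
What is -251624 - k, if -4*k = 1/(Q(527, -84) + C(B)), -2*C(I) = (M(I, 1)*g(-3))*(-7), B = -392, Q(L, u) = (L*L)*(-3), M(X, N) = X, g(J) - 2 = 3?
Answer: -845503945313/3360188 ≈ -2.5162e+5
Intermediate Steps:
g(J) = 5 (g(J) = 2 + 3 = 5)
Q(L, u) = -3*L**2 (Q(L, u) = L**2*(-3) = -3*L**2)
C(I) = 35*I/2 (C(I) = -I*5*(-7)/2 = -5*I*(-7)/2 = -(-35)*I/2 = 35*I/2)
k = 1/3360188 (k = -1/(4*(-3*527**2 + (35/2)*(-392))) = -1/(4*(-3*277729 - 6860)) = -1/(4*(-833187 - 6860)) = -1/4/(-840047) = -1/4*(-1/840047) = 1/3360188 ≈ 2.9760e-7)
-251624 - k = -251624 - 1*1/3360188 = -251624 - 1/3360188 = -845503945313/3360188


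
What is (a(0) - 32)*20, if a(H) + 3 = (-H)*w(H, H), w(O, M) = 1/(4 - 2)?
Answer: -700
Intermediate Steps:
w(O, M) = 1/2
a(H) = -3 - H/2 (a(H) = -3 - H*(1/2) = -3 - H/2)
(a(0) - 32)*20 = ((-3 - 1/2*0) - 32)*20 = ((-3 + 0) - 32)*20 = (-3 - 32)*20 = -35*20 = -700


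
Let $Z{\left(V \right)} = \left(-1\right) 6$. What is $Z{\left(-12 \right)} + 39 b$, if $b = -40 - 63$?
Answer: $-4023$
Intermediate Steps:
$Z{\left(V \right)} = -6$
$b = -103$
$Z{\left(-12 \right)} + 39 b = -6 + 39 \left(-103\right) = -6 - 4017 = -4023$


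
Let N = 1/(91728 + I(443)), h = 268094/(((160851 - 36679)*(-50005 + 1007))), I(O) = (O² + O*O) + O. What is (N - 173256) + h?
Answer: -255449795988966386207/1474406634846932 ≈ -1.7326e+5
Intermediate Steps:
I(O) = O + 2*O² (I(O) = (O² + O²) + O = 2*O² + O = O + 2*O²)
h = -134047/3042089828 (h = 268094/((124172*(-48998))) = 268094/(-6084179656) = 268094*(-1/6084179656) = -134047/3042089828 ≈ -4.4064e-5)
N = 1/484669 (N = 1/(91728 + 443*(1 + 2*443)) = 1/(91728 + 443*(1 + 886)) = 1/(91728 + 443*887) = 1/(91728 + 392941) = 1/484669 ≈ 2.0633e-6)
(N - 173256) + h = (1/484669 - 173256) - 134047/3042089828 = -83971812263/484669 - 134047/3042089828 = -255449795988966386207/1474406634846932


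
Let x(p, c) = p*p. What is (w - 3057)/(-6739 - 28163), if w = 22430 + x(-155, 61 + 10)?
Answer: -2411/1939 ≈ -1.2434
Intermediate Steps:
x(p, c) = p²
w = 46455 (w = 22430 + (-155)² = 22430 + 24025 = 46455)
(w - 3057)/(-6739 - 28163) = (46455 - 3057)/(-6739 - 28163) = 43398/(-34902) = 43398*(-1/34902) = -2411/1939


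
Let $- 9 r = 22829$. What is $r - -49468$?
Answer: $\frac{422383}{9} \approx 46931.0$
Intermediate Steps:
$r = - \frac{22829}{9}$ ($r = \left(- \frac{1}{9}\right) 22829 = - \frac{22829}{9} \approx -2536.6$)
$r - -49468 = - \frac{22829}{9} - -49468 = - \frac{22829}{9} + 49468 = \frac{422383}{9}$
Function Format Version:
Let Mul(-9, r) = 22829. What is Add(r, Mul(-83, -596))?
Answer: Rational(422383, 9) ≈ 46931.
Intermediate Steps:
r = Rational(-22829, 9) (r = Mul(Rational(-1, 9), 22829) = Rational(-22829, 9) ≈ -2536.6)
Add(r, Mul(-83, -596)) = Add(Rational(-22829, 9), Mul(-83, -596)) = Add(Rational(-22829, 9), 49468) = Rational(422383, 9)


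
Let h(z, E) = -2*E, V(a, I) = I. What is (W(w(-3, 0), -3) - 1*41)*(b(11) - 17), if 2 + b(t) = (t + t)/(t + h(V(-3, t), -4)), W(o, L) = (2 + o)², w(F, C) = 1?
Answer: 10848/19 ≈ 570.95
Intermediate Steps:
b(t) = -2 + 2*t/(8 + t) (b(t) = -2 + (t + t)/(t - 2*(-4)) = -2 + (2*t)/(t + 8) = -2 + (2*t)/(8 + t) = -2 + 2*t/(8 + t))
(W(w(-3, 0), -3) - 1*41)*(b(11) - 17) = ((2 + 1)² - 1*41)*(-16/(8 + 11) - 17) = (3² - 41)*(-16/19 - 17) = (9 - 41)*(-16*1/19 - 17) = -32*(-16/19 - 17) = -32*(-339/19) = 10848/19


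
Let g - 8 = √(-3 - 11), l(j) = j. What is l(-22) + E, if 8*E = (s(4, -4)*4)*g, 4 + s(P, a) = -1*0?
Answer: -38 - 2*I*√14 ≈ -38.0 - 7.4833*I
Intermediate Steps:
s(P, a) = -4 (s(P, a) = -4 - 1*0 = -4 + 0 = -4)
g = 8 + I*√14 (g = 8 + √(-3 - 11) = 8 + √(-14) = 8 + I*√14 ≈ 8.0 + 3.7417*I)
E = -16 - 2*I*√14 (E = ((-4*4)*(8 + I*√14))/8 = (-16*(8 + I*√14))/8 = (-128 - 16*I*√14)/8 = -16 - 2*I*√14 ≈ -16.0 - 7.4833*I)
l(-22) + E = -22 + (-16 - 2*I*√14) = -38 - 2*I*√14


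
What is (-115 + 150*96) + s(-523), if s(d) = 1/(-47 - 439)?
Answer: 6942509/486 ≈ 14285.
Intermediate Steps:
s(d) = -1/486 (s(d) = 1/(-486) = -1/486)
(-115 + 150*96) + s(-523) = (-115 + 150*96) - 1/486 = (-115 + 14400) - 1/486 = 14285 - 1/486 = 6942509/486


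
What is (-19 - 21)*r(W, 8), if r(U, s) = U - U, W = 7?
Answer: 0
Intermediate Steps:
r(U, s) = 0
(-19 - 21)*r(W, 8) = (-19 - 21)*0 = -40*0 = 0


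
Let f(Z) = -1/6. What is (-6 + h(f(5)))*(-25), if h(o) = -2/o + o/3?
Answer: -2675/18 ≈ -148.61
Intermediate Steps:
f(Z) = -⅙ (f(Z) = -1*⅙ = -⅙)
h(o) = -2/o + o/3 (h(o) = -2/o + o*(⅓) = -2/o + o/3)
(-6 + h(f(5)))*(-25) = (-6 + (-2/(-⅙) + (⅓)*(-⅙)))*(-25) = (-6 + (-2*(-6) - 1/18))*(-25) = (-6 + (12 - 1/18))*(-25) = (-6 + 215/18)*(-25) = (107/18)*(-25) = -2675/18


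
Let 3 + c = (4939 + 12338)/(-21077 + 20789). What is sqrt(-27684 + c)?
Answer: I*sqrt(15982266)/24 ≈ 166.57*I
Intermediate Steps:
c = -6047/96 (c = -3 + (4939 + 12338)/(-21077 + 20789) = -3 + 17277/(-288) = -3 + 17277*(-1/288) = -3 - 5759/96 = -6047/96 ≈ -62.990)
sqrt(-27684 + c) = sqrt(-27684 - 6047/96) = sqrt(-2663711/96) = I*sqrt(15982266)/24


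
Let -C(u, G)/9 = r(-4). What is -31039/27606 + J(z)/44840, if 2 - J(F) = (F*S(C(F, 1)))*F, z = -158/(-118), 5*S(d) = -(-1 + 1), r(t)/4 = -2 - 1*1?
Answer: -347933387/309463260 ≈ -1.1243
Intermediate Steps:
r(t) = -12 (r(t) = 4*(-2 - 1*1) = 4*(-2 - 1) = 4*(-3) = -12)
C(u, G) = 108 (C(u, G) = -9*(-12) = 108)
S(d) = 0 (S(d) = (-(-1 + 1))/5 = (-1*0)/5 = (1/5)*0 = 0)
z = 79/59 (z = -158*(-1/118) = 79/59 ≈ 1.3390)
J(F) = 2 (J(F) = 2 - F*0*F = 2 - 0*F = 2 - 1*0 = 2 + 0 = 2)
-31039/27606 + J(z)/44840 = -31039/27606 + 2/44840 = -31039*1/27606 + 2*(1/44840) = -31039/27606 + 1/22420 = -347933387/309463260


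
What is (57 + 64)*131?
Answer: 15851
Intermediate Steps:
(57 + 64)*131 = 121*131 = 15851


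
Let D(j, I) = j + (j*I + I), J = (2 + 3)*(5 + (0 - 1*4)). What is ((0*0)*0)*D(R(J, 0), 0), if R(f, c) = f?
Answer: 0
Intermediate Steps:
J = 5 (J = 5*(5 + (0 - 4)) = 5*(5 - 4) = 5*1 = 5)
D(j, I) = I + j + I*j (D(j, I) = j + (I*j + I) = j + (I + I*j) = I + j + I*j)
((0*0)*0)*D(R(J, 0), 0) = ((0*0)*0)*(0 + 5 + 0*5) = (0*0)*(0 + 5 + 0) = 0*5 = 0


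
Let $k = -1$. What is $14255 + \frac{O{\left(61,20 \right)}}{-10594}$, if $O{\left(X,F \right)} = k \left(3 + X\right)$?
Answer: $\frac{75508767}{5297} \approx 14255.0$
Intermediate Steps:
$O{\left(X,F \right)} = -3 - X$ ($O{\left(X,F \right)} = - (3 + X) = -3 - X$)
$14255 + \frac{O{\left(61,20 \right)}}{-10594} = 14255 + \frac{-3 - 61}{-10594} = 14255 + \left(-3 - 61\right) \left(- \frac{1}{10594}\right) = 14255 - - \frac{32}{5297} = 14255 + \frac{32}{5297} = \frac{75508767}{5297}$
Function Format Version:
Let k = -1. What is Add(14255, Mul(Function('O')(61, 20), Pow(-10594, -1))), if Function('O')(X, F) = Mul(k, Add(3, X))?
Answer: Rational(75508767, 5297) ≈ 14255.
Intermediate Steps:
Function('O')(X, F) = Add(-3, Mul(-1, X)) (Function('O')(X, F) = Mul(-1, Add(3, X)) = Add(-3, Mul(-1, X)))
Add(14255, Mul(Function('O')(61, 20), Pow(-10594, -1))) = Add(14255, Mul(Add(-3, Mul(-1, 61)), Pow(-10594, -1))) = Add(14255, Mul(Add(-3, -61), Rational(-1, 10594))) = Add(14255, Mul(-64, Rational(-1, 10594))) = Add(14255, Rational(32, 5297)) = Rational(75508767, 5297)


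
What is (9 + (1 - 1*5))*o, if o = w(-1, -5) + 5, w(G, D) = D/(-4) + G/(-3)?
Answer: 395/12 ≈ 32.917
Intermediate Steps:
w(G, D) = -G/3 - D/4 (w(G, D) = D*(-¼) + G*(-⅓) = -D/4 - G/3 = -G/3 - D/4)
o = 79/12 (o = (-⅓*(-1) - ¼*(-5)) + 5 = (⅓ + 5/4) + 5 = 19/12 + 5 = 79/12 ≈ 6.5833)
(9 + (1 - 1*5))*o = (9 + (1 - 1*5))*(79/12) = (9 + (1 - 5))*(79/12) = (9 - 4)*(79/12) = 5*(79/12) = 395/12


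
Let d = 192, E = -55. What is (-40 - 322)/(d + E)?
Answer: -362/137 ≈ -2.6423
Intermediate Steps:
(-40 - 322)/(d + E) = (-40 - 322)/(192 - 55) = -362/137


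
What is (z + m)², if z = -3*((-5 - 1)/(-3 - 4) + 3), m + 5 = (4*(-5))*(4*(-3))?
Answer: 2446096/49 ≈ 49920.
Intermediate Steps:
m = 235 (m = -5 + (4*(-5))*(4*(-3)) = -5 - 20*(-12) = -5 + 240 = 235)
z = -81/7 (z = -3*(-6/(-7) + 3) = -3*(-6*(-⅐) + 3) = -3*(6/7 + 3) = -3*27/7 = -81/7 ≈ -11.571)
(z + m)² = (-81/7 + 235)² = (1564/7)² = 2446096/49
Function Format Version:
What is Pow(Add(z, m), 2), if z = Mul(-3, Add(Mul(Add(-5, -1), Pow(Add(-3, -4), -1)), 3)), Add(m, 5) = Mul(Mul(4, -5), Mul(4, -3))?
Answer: Rational(2446096, 49) ≈ 49920.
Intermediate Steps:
m = 235 (m = Add(-5, Mul(Mul(4, -5), Mul(4, -3))) = Add(-5, Mul(-20, -12)) = Add(-5, 240) = 235)
z = Rational(-81, 7) (z = Mul(-3, Add(Mul(-6, Pow(-7, -1)), 3)) = Mul(-3, Add(Mul(-6, Rational(-1, 7)), 3)) = Mul(-3, Add(Rational(6, 7), 3)) = Mul(-3, Rational(27, 7)) = Rational(-81, 7) ≈ -11.571)
Pow(Add(z, m), 2) = Pow(Add(Rational(-81, 7), 235), 2) = Pow(Rational(1564, 7), 2) = Rational(2446096, 49)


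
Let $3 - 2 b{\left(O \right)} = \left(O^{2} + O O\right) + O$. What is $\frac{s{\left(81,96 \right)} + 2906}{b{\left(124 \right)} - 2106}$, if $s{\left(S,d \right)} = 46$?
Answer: $- \frac{1968}{11695} \approx -0.16828$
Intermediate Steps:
$b{\left(O \right)} = \frac{3}{2} - O^{2} - \frac{O}{2}$ ($b{\left(O \right)} = \frac{3}{2} - \frac{\left(O^{2} + O O\right) + O}{2} = \frac{3}{2} - \frac{\left(O^{2} + O^{2}\right) + O}{2} = \frac{3}{2} - \frac{2 O^{2} + O}{2} = \frac{3}{2} - \frac{O + 2 O^{2}}{2} = \frac{3}{2} - \left(O^{2} + \frac{O}{2}\right) = \frac{3}{2} - O^{2} - \frac{O}{2}$)
$\frac{s{\left(81,96 \right)} + 2906}{b{\left(124 \right)} - 2106} = \frac{46 + 2906}{\left(\frac{3}{2} - 124^{2} - 62\right) - 2106} = \frac{2952}{\left(\frac{3}{2} - 15376 - 62\right) - 2106} = \frac{2952}{- \frac{30873}{2} - 2106} = \frac{2952}{- \frac{35085}{2}} = 2952 \left(- \frac{2}{35085}\right) = - \frac{1968}{11695}$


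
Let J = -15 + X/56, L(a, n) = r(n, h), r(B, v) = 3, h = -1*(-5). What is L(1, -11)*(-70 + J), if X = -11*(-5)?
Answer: -14115/56 ≈ -252.05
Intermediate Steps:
h = 5
X = 55
L(a, n) = 3
J = -785/56 (J = -15 + 55/56 = -785/56 ≈ -14.018)
L(1, -11)*(-70 + J) = 3*(-70 - 785/56) = 3*(-4705/56) = -14115/56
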